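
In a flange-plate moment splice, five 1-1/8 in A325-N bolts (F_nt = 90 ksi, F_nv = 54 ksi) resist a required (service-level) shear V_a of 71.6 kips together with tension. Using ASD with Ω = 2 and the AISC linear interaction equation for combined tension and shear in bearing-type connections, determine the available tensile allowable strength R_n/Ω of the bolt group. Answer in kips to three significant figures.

171 kips

A_b = π·1.125²/4 = 0.994 in²; f_rv = 71.6 / (5 × 0.994) = 14.41 ksi.
F'_nt = 1.3 F_nt − (Ω F_nt / F_nv) f_rv = 1.3·90 − (2·90/54)·14.41 = 68.98 ksi, capped at F_nt → F'_nt = 68.98 ksi.
R_n = F'_nt · A_b · n = 68.98 × 0.994 × 5 = 342.8 kips.
Allowable strength R_n/Ω = 342.8 / 2 = 171 kips.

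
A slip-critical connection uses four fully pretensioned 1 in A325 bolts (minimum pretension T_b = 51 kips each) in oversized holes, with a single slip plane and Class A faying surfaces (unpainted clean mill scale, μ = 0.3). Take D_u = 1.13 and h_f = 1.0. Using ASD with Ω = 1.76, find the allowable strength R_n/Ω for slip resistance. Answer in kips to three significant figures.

R_n = μ · D_u · h_f · T_b · n_s · n_b = 0.3 × 1.13 × 1.0 × 51 × 1 × 4 = 69.16 kips.
Allowable strength R_n/Ω = 69.16 / 1.76 = 39.3 kips.

39.3 kips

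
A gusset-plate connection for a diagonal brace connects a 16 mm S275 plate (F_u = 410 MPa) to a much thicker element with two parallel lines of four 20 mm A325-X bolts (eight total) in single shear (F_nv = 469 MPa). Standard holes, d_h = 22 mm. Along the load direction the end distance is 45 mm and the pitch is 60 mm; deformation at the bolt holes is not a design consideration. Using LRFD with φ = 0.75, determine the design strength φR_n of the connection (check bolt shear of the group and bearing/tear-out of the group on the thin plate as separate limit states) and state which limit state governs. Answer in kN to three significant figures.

884 kN (bolt shear governs)

Bolt shear: A_b = π·20²/4 = 314.2 mm²; R_n = 469 × 314.2 × 8 × 1 / 1000 = 1179 kN → 0.75 × 1179 = 884 kN.
Bearing (1.5 l_c t F_u ≤ 3.0 d t F_u): upper limit = 3.0·20·16·410 / 1000 = 393.6 kN.
  Edge l_c = 45 − 22/2 = 34 → r_n = 334.6 kN; interior l_c = 60 − 22 = 38 → r_n = 373.9 kN.
  R_n,bearing = 2·334.6 + 6·373.9 = 2913 kN → 0.75 × 2913 = 2180 kN.
Bolt shear governs: 884 kN.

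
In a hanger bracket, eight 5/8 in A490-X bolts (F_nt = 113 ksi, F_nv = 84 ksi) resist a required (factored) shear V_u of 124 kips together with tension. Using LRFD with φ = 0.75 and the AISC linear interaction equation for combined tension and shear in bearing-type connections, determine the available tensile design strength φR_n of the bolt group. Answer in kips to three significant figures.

A_b = π·0.625²/4 = 0.3068 in²; f_rv = 124 / (8 × 0.3068) = 50.52 ksi.
F'_nt = 1.3 F_nt − (F_nt / φF_nv) f_rv = 1.3·113 − (113/(0.75·84))·50.52 = 56.28 ksi, capped at F_nt → F'_nt = 56.28 ksi.
R_n = F'_nt · A_b · n = 56.28 × 0.3068 × 8 = 138.1 kips.
Design strength φR_n = 0.75 × 138.1 = 104 kips.

104 kips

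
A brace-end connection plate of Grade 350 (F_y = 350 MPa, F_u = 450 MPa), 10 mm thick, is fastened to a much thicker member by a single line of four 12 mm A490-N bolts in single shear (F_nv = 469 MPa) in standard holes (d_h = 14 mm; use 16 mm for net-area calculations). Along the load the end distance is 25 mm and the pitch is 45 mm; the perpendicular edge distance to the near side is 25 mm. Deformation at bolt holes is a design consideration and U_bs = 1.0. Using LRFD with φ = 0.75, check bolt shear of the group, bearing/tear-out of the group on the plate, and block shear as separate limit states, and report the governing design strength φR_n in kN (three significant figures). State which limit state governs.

159 kN (bolt shear governs)

Bolt shear: A_b = π·12²/4 = 113.1 mm²; R_n = 469 × 113.1 × 4 × 1 / 1000 = 212.2 kN → 0.75 × 212.2 = 159 kN.
Bearing: edge l_c = 18, r_n = 97.2 kN; interior l_c = 31, r_n = 129.6 kN; R_n = 97.2 + 3·129.6 = 486 kN → 364 kN.
Block shear: A_gv = 1600, A_nv = 1040, A_nt = 170 mm²; R_n = min(0.6F_uA_nv, 0.6F_yA_gv) + U_bs·F_u·A_nt = 357.3 kN → 268 kN.
Bolt shear governs: 159 kN.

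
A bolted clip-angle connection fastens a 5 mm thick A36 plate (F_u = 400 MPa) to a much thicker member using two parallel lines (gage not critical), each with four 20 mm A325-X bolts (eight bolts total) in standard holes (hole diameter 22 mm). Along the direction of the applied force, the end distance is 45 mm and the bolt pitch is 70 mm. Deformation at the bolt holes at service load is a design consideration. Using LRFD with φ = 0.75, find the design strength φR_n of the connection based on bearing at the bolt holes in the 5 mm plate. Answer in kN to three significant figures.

554 kN

Per bolt r_n = 1.2 l_c t F_u ≤ 2.4 d t F_u; upper limit = 2.4 × 20 × 5 × 400 / 1000 = 96 kN.
Edge bolt: l_c = 45 − 22/2 = 34 mm → 1.2 × 34 × 5 × 400 / 1000 = 81.6 → r_n = 81.6 kN.
Interior bolts: l_c = 70 − 22 = 48 mm → 1.2 × 48 × 5 × 400 / 1000 = 115.2 → r_n = 96 kN.
R_n = 2 × 81.6 + 6 × 96 = 739.2 kN.
Design strength φR_n = 0.75 × 739.2 = 554 kN.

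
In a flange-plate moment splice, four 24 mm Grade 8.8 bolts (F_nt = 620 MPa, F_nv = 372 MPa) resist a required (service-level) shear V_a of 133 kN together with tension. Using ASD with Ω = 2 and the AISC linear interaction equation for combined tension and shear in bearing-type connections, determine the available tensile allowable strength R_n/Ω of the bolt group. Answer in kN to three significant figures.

A_b = π·24²/4 = 452.4 mm²; f_rv = 133 × 1000 / (4 × 452.4) = 73.5 MPa.
F'_nt = 1.3 F_nt − (Ω F_nt / F_nv) f_rv = 1.3·620 − (2·620/372)·73.5 = 561 MPa, capped at F_nt → F'_nt = 561 MPa.
R_n = F'_nt · A_b · n = 561 × 452.4 × 4 / 1000 = 1015 kN.
Allowable strength R_n/Ω = 1015 / 2 = 508 kN.

508 kN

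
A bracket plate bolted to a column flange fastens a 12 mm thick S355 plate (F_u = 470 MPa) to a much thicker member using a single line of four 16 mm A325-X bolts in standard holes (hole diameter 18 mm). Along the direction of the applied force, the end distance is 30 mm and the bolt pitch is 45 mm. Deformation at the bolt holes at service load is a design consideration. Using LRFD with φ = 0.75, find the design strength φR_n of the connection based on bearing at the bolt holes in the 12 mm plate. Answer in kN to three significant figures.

Per bolt r_n = 1.2 l_c t F_u ≤ 2.4 d t F_u; upper limit = 2.4 × 16 × 12 × 470 / 1000 = 216.6 kN.
Edge bolt: l_c = 30 − 18/2 = 21 mm → 1.2 × 21 × 12 × 470 / 1000 = 142.1 → r_n = 142.1 kN.
Interior bolts: l_c = 45 − 18 = 27 mm → 1.2 × 27 × 12 × 470 / 1000 = 182.7 → r_n = 182.7 kN.
R_n = 1 × 142.1 + 3 × 182.7 = 690.3 kN.
Design strength φR_n = 0.75 × 690.3 = 518 kN.

518 kN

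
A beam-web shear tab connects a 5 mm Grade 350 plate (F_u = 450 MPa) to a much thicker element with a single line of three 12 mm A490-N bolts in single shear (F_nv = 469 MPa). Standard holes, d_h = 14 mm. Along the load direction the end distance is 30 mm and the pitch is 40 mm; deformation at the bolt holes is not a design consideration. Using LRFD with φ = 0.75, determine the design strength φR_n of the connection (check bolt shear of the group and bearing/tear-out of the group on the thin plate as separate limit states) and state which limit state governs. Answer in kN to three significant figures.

119 kN (bolt shear governs)

Bolt shear: A_b = π·12²/4 = 113.1 mm²; R_n = 469 × 113.1 × 3 × 1 / 1000 = 159.1 kN → 0.75 × 159.1 = 119 kN.
Bearing (1.5 l_c t F_u ≤ 3.0 d t F_u): upper limit = 3.0·12·5·450 / 1000 = 81 kN.
  Edge l_c = 30 − 14/2 = 23 → r_n = 77.62 kN; interior l_c = 40 − 14 = 26 → r_n = 81 kN.
  R_n,bearing = 1·77.62 + 2·81 = 239.6 kN → 0.75 × 239.6 = 180 kN.
Bolt shear governs: 119 kN.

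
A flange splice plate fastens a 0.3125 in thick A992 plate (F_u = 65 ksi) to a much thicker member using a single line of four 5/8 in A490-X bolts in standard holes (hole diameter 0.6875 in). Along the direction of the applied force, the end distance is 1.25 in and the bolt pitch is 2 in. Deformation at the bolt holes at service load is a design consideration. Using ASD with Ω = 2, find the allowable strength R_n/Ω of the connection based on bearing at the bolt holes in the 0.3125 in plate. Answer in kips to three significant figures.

Per bolt r_n = 1.2 l_c t F_u ≤ 2.4 d t F_u; upper limit = 2.4 × 0.625 × 0.3125 × 65 = 30.47 kips.
Edge bolt: l_c = 1.25 − 0.6875/2 = 0.9062 in → 1.2 × 0.9062 × 0.3125 × 65 = 22.09 → r_n = 22.09 kips.
Interior bolts: l_c = 2 − 0.6875 = 1.312 in → 1.2 × 1.312 × 0.3125 × 65 = 31.99 → r_n = 30.47 kips.
R_n = 1 × 22.09 + 3 × 30.47 = 113.5 kips.
Allowable strength R_n/Ω = 113.5 / 2 = 56.7 kips.

56.7 kips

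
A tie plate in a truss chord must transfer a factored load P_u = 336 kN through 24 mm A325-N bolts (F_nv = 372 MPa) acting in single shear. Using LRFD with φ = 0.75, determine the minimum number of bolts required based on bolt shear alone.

A_b = π·24²/4 = 452.4 mm².
Per-bolt design strength φR_n = 0.75 × 372 × 452.4 × 1 / 1000 = 126.2 kN.
n ≥ 336 / 126.2 = 2.662 → use 3 bolts.

3 bolts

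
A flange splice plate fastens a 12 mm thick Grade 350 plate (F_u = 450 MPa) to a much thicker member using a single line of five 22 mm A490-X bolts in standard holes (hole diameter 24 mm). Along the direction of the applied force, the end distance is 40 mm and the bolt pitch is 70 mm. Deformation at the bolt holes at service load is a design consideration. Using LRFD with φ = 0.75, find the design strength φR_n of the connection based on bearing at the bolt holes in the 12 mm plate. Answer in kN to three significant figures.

991 kN

Per bolt r_n = 1.2 l_c t F_u ≤ 2.4 d t F_u; upper limit = 2.4 × 22 × 12 × 450 / 1000 = 285.1 kN.
Edge bolt: l_c = 40 − 24/2 = 28 mm → 1.2 × 28 × 12 × 450 / 1000 = 181.4 → r_n = 181.4 kN.
Interior bolts: l_c = 70 − 24 = 46 mm → 1.2 × 46 × 12 × 450 / 1000 = 298.1 → r_n = 285.1 kN.
R_n = 1 × 181.4 + 4 × 285.1 = 1322 kN.
Design strength φR_n = 0.75 × 1322 = 991 kN.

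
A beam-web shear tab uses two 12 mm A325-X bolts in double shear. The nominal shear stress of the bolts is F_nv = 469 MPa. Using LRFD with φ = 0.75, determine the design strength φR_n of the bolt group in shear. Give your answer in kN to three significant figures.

159 kN

A_b = π × 12² / 4 = 113.1 mm².
R_n = F_nv · A_b · n · n_s = 469 × 113.1 × 2 × 2 / 1000 = 212.2 kN.
Design strength φR_n = 0.75 × 212.2 = 159 kN.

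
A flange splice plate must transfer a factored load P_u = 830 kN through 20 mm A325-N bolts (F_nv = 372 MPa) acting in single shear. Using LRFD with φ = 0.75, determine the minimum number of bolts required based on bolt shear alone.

A_b = π·20²/4 = 314.2 mm².
Per-bolt design strength φR_n = 0.75 × 372 × 314.2 × 1 / 1000 = 87.65 kN.
n ≥ 830 / 87.65 = 9.469 → use 10 bolts.

10 bolts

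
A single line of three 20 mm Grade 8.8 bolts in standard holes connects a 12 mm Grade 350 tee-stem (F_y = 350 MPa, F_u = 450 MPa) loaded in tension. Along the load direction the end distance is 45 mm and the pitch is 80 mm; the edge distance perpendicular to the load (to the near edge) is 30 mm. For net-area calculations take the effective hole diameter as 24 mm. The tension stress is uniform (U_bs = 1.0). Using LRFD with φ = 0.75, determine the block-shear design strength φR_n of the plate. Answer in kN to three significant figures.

Shear plane L_v = 45 + 2·80 = 205 mm; A_gv = 205 × 12 = 2460 mm².
A_nv = (205 − 2.5·24) × 12 = 1740 mm².
A_nt = (30 − 0.5·24) × 12 = 216 mm².
0.6 F_u A_nv = 469.8 kN; 0.6 F_y A_gv = 516.6 kN → shear rupture governs the shear term.
R_n = 469.8 + 1.0 × 450 × 216 / 1000 = 567 kN.
Design strength φR_n = 0.75 × 567 = 425 kN.

425 kN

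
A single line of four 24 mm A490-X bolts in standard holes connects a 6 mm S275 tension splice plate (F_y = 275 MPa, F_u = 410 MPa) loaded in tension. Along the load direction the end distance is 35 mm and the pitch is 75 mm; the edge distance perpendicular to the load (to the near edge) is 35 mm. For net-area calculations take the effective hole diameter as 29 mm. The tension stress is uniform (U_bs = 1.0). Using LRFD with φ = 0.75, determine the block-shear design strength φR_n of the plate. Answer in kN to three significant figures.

Shear plane L_v = 35 + 3·75 = 260 mm; A_gv = 260 × 6 = 1560 mm².
A_nv = (260 − 3.5·29) × 6 = 951 mm².
A_nt = (35 − 0.5·29) × 6 = 123 mm².
0.6 F_u A_nv = 233.9 kN; 0.6 F_y A_gv = 257.4 kN → shear rupture governs the shear term.
R_n = 233.9 + 1.0 × 410 × 123 / 1000 = 284.4 kN.
Design strength φR_n = 0.75 × 284.4 = 213 kN.

213 kN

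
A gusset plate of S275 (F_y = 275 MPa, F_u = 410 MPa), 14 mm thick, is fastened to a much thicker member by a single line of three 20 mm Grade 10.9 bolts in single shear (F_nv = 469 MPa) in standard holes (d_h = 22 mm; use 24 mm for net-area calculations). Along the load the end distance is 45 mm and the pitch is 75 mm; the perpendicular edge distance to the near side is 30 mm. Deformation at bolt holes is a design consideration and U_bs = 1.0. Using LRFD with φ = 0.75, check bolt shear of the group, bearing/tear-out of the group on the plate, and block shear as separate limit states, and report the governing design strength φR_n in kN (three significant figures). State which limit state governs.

332 kN (bolt shear governs)

Bolt shear: A_b = π·20²/4 = 314.2 mm²; R_n = 469 × 314.2 × 3 × 1 / 1000 = 442 kN → 0.75 × 442 = 332 kN.
Bearing: edge l_c = 34, r_n = 234.2 kN; interior l_c = 53, r_n = 275.5 kN; R_n = 234.2 + 2·275.5 = 785.2 kN → 589 kN.
Block shear: A_gv = 2730, A_nv = 1890, A_nt = 252 mm²; R_n = min(0.6F_uA_nv, 0.6F_yA_gv) + U_bs·F_u·A_nt = 553.8 kN → 415 kN.
Bolt shear governs: 332 kN.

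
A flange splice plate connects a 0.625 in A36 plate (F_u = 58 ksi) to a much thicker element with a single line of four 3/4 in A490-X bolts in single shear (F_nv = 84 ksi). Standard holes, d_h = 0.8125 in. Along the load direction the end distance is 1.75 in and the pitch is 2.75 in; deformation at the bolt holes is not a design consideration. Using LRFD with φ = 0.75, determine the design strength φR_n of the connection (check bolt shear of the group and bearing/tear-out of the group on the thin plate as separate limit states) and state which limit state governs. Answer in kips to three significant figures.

Bolt shear: A_b = π·0.75²/4 = 0.4418 in²; R_n = 84 × 0.4418 × 4 × 1 = 148.4 kips → 0.75 × 148.4 = 111 kips.
Bearing (1.5 l_c t F_u ≤ 3.0 d t F_u): upper limit = 3.0·0.75·0.625·58 = 81.56 kips.
  Edge l_c = 1.75 − 0.8125/2 = 1.344 → r_n = 73.07 kips; interior l_c = 2.75 − 0.8125 = 1.938 → r_n = 81.56 kips.
  R_n,bearing = 1·73.07 + 3·81.56 = 317.8 kips → 0.75 × 317.8 = 238 kips.
Bolt shear governs: 111 kips.

111 kips (bolt shear governs)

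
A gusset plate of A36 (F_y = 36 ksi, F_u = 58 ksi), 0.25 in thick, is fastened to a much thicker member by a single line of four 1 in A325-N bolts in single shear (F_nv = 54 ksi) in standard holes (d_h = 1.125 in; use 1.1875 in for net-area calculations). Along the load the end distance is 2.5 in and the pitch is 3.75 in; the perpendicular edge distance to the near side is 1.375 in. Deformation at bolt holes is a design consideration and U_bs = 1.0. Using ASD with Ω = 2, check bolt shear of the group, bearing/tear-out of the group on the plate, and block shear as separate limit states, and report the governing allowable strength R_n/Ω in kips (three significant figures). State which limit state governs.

42.8 kips (block shear governs)

Bolt shear: A_b = π·1²/4 = 0.7854 in²; R_n = 54 × 0.7854 × 4 × 1 = 169.6 kips → 169.6 / 2 = 84.8 kips.
Bearing: edge l_c = 1.938, r_n = 33.71 kips; interior l_c = 2.625, r_n = 34.8 kips; R_n = 33.71 + 3·34.8 = 138.1 kips → 69.1 kips.
Block shear: A_gv = 3.438, A_nv = 2.398, A_nt = 0.1953 in²; R_n = min(0.6F_uA_nv, 0.6F_yA_gv) + U_bs·F_u·A_nt = 85.58 kips → 42.8 kips.
Block shear governs: 42.8 kips.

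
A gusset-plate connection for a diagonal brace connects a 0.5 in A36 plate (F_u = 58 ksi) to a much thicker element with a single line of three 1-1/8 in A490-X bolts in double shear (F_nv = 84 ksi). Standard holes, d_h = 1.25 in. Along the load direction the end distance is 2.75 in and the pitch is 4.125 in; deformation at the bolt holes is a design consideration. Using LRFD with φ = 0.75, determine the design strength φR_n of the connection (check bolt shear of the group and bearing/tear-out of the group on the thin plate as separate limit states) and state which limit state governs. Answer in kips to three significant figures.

173 kips (bearing governs)

Bolt shear: A_b = π·1.125²/4 = 0.994 in²; R_n = 84 × 0.994 × 3 × 2 = 501 kips → 0.75 × 501 = 376 kips.
Bearing (1.2 l_c t F_u ≤ 2.4 d t F_u): upper limit = 2.4·1.125·0.5·58 = 78.3 kips.
  Edge l_c = 2.75 − 1.25/2 = 2.125 → r_n = 73.95 kips; interior l_c = 4.125 − 1.25 = 2.875 → r_n = 78.3 kips.
  R_n,bearing = 1·73.95 + 2·78.3 = 230.5 kips → 0.75 × 230.5 = 173 kips.
Bearing governs: 173 kips.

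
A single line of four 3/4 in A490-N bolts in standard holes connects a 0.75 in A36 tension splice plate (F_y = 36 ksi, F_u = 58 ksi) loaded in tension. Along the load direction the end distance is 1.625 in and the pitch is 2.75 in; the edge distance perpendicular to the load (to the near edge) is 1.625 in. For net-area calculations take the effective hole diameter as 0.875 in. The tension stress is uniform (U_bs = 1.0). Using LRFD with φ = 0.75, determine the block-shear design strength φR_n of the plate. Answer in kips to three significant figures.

159 kips

Shear plane L_v = 1.625 + 3·2.75 = 9.875 in; A_gv = 9.875 × 0.75 = 7.406 in².
A_nv = (9.875 − 3.5·0.875) × 0.75 = 5.109 in².
A_nt = (1.625 − 0.5·0.875) × 0.75 = 0.8906 in².
0.6 F_u A_nv = 177.8 kips; 0.6 F_y A_gv = 160 kips → shear yielding governs the shear term.
R_n = 160 + 1.0 × 58 × 0.8906 = 211.6 kips.
Design strength φR_n = 0.75 × 211.6 = 159 kips.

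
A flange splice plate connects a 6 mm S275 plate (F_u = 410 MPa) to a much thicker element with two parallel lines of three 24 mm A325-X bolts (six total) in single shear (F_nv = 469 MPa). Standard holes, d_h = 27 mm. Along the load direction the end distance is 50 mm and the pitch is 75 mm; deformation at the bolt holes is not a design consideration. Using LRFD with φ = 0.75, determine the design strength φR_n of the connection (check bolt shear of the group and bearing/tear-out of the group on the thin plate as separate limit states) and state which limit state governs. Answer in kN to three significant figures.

733 kN (bearing governs)

Bolt shear: A_b = π·24²/4 = 452.4 mm²; R_n = 469 × 452.4 × 6 × 1 / 1000 = 1273 kN → 0.75 × 1273 = 955 kN.
Bearing (1.5 l_c t F_u ≤ 3.0 d t F_u): upper limit = 3.0·24·6·410 / 1000 = 177.1 kN.
  Edge l_c = 50 − 27/2 = 36.5 → r_n = 134.7 kN; interior l_c = 75 − 27 = 48 → r_n = 177.1 kN.
  R_n,bearing = 2·134.7 + 4·177.1 = 977.9 kN → 0.75 × 977.9 = 733 kN.
Bearing governs: 733 kN.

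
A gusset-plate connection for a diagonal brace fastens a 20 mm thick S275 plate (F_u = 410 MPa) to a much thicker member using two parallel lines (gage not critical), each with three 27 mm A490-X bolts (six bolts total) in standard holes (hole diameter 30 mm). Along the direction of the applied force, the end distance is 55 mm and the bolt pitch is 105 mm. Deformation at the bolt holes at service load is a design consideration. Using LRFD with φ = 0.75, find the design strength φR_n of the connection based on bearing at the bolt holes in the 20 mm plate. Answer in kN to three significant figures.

Per bolt r_n = 1.2 l_c t F_u ≤ 2.4 d t F_u; upper limit = 2.4 × 27 × 20 × 410 / 1000 = 531.4 kN.
Edge bolt: l_c = 55 − 30/2 = 40 mm → 1.2 × 40 × 20 × 410 / 1000 = 393.6 → r_n = 393.6 kN.
Interior bolts: l_c = 105 − 30 = 75 mm → 1.2 × 75 × 20 × 410 / 1000 = 738 → r_n = 531.4 kN.
R_n = 2 × 393.6 + 4 × 531.4 = 2913 kN.
Design strength φR_n = 0.75 × 2913 = 2180 kN.

2180 kN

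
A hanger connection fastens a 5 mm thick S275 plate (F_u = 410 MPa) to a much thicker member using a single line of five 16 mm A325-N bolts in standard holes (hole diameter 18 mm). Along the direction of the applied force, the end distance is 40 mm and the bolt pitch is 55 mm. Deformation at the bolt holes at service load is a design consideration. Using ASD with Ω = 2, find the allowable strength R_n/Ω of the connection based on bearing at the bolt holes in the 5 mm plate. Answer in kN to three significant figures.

196 kN

Per bolt r_n = 1.2 l_c t F_u ≤ 2.4 d t F_u; upper limit = 2.4 × 16 × 5 × 410 / 1000 = 78.72 kN.
Edge bolt: l_c = 40 − 18/2 = 31 mm → 1.2 × 31 × 5 × 410 / 1000 = 76.26 → r_n = 76.26 kN.
Interior bolts: l_c = 55 − 18 = 37 mm → 1.2 × 37 × 5 × 410 / 1000 = 91.02 → r_n = 78.72 kN.
R_n = 1 × 76.26 + 4 × 78.72 = 391.1 kN.
Allowable strength R_n/Ω = 391.1 / 2 = 196 kN.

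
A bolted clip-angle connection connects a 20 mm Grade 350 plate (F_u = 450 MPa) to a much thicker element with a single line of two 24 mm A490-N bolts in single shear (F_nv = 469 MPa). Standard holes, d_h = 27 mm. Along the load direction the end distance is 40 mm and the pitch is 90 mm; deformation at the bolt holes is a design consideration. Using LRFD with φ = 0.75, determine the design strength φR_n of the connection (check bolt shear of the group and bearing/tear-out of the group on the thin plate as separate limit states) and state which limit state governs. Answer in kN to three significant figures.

318 kN (bolt shear governs)

Bolt shear: A_b = π·24²/4 = 452.4 mm²; R_n = 469 × 452.4 × 2 × 1 / 1000 = 424.3 kN → 0.75 × 424.3 = 318 kN.
Bearing (1.2 l_c t F_u ≤ 2.4 d t F_u): upper limit = 2.4·24·20·450 / 1000 = 518.4 kN.
  Edge l_c = 40 − 27/2 = 26.5 → r_n = 286.2 kN; interior l_c = 90 − 27 = 63 → r_n = 518.4 kN.
  R_n,bearing = 1·286.2 + 1·518.4 = 804.6 kN → 0.75 × 804.6 = 603 kN.
Bolt shear governs: 318 kN.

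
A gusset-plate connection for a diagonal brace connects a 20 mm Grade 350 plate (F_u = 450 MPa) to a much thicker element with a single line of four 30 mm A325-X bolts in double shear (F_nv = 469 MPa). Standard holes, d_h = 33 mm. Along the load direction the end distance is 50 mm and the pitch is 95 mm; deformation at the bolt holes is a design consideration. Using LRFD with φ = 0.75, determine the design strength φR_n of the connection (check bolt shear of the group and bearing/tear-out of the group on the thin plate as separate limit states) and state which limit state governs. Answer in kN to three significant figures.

Bolt shear: A_b = π·30²/4 = 706.9 mm²; R_n = 469 × 706.9 × 4 × 2 / 1000 = 2652 kN → 0.75 × 2652 = 1990 kN.
Bearing (1.2 l_c t F_u ≤ 2.4 d t F_u): upper limit = 2.4·30·20·450 / 1000 = 648 kN.
  Edge l_c = 50 − 33/2 = 33.5 → r_n = 361.8 kN; interior l_c = 95 − 33 = 62 → r_n = 648 kN.
  R_n,bearing = 1·361.8 + 3·648 = 2306 kN → 0.75 × 2306 = 1730 kN.
Bearing governs: 1730 kN.

1730 kN (bearing governs)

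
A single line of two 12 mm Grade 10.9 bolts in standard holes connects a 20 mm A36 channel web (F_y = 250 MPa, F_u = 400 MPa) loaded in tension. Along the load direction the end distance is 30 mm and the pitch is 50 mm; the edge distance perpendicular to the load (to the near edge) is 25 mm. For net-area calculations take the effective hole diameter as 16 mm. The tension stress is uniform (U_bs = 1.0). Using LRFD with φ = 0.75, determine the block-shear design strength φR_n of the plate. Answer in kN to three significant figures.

282 kN

Shear plane L_v = 30 + 1·50 = 80 mm; A_gv = 80 × 20 = 1600 mm².
A_nv = (80 − 1.5·16) × 20 = 1120 mm².
A_nt = (25 − 0.5·16) × 20 = 340 mm².
0.6 F_u A_nv = 268.8 kN; 0.6 F_y A_gv = 240 kN → shear yielding governs the shear term.
R_n = 240 + 1.0 × 400 × 340 / 1000 = 376 kN.
Design strength φR_n = 0.75 × 376 = 282 kN.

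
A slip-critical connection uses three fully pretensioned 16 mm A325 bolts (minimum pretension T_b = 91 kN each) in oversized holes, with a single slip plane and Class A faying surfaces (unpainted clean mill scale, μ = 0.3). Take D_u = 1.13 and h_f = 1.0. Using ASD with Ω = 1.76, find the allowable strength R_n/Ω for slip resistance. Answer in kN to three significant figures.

52.6 kN

R_n = μ · D_u · h_f · T_b · n_s · n_b = 0.3 × 1.13 × 1.0 × 91 × 1 × 3 = 92.55 kN.
Allowable strength R_n/Ω = 92.55 / 1.76 = 52.6 kN.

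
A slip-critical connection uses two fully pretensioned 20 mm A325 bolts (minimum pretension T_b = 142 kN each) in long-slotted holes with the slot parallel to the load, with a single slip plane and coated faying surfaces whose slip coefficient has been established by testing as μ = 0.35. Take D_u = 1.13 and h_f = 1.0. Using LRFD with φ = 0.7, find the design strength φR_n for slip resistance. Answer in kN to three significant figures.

78.6 kN

R_n = μ · D_u · h_f · T_b · n_s · n_b = 0.35 × 1.13 × 1.0 × 142 × 1 × 2 = 112.3 kN.
Design strength φR_n = 0.7 × 112.3 = 78.6 kN.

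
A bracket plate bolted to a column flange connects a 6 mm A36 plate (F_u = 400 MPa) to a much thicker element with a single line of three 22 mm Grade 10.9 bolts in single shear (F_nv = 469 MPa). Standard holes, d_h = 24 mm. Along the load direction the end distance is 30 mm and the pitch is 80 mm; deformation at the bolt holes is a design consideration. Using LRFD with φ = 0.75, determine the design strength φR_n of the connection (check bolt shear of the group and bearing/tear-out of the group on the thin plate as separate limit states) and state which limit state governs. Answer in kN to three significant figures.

Bolt shear: A_b = π·22²/4 = 380.1 mm²; R_n = 469 × 380.1 × 3 × 1 / 1000 = 534.8 kN → 0.75 × 534.8 = 401 kN.
Bearing (1.2 l_c t F_u ≤ 2.4 d t F_u): upper limit = 2.4·22·6·400 / 1000 = 126.7 kN.
  Edge l_c = 30 − 24/2 = 18 → r_n = 51.84 kN; interior l_c = 80 − 24 = 56 → r_n = 126.7 kN.
  R_n,bearing = 1·51.84 + 2·126.7 = 305.3 kN → 0.75 × 305.3 = 229 kN.
Bearing governs: 229 kN.

229 kN (bearing governs)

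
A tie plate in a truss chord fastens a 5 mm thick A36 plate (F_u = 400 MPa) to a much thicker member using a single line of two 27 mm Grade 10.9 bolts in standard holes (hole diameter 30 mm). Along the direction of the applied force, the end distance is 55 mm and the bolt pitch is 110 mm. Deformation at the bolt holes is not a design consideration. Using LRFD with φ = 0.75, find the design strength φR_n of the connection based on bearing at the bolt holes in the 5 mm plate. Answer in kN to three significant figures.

Per bolt r_n = 1.5 l_c t F_u ≤ 3.0 d t F_u; upper limit = 3.0 × 27 × 5 × 400 / 1000 = 162 kN.
Edge bolt: l_c = 55 − 30/2 = 40 mm → 1.5 × 40 × 5 × 400 / 1000 = 120 → r_n = 120 kN.
Interior bolts: l_c = 110 − 30 = 80 mm → 1.5 × 80 × 5 × 400 / 1000 = 240 → r_n = 162 kN.
R_n = 1 × 120 + 1 × 162 = 282 kN.
Design strength φR_n = 0.75 × 282 = 212 kN.

212 kN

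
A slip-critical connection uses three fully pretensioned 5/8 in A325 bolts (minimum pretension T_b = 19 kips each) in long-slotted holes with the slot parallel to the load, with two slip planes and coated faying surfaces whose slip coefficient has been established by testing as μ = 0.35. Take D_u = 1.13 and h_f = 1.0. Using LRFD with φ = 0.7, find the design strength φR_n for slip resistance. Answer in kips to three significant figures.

R_n = μ · D_u · h_f · T_b · n_s · n_b = 0.35 × 1.13 × 1.0 × 19 × 2 × 3 = 45.09 kips.
Design strength φR_n = 0.7 × 45.09 = 31.6 kips.

31.6 kips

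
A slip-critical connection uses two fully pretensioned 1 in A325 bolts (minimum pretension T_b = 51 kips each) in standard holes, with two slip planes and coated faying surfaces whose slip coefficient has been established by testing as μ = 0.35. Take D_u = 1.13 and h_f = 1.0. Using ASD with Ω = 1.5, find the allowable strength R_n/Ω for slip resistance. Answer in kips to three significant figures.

R_n = μ · D_u · h_f · T_b · n_s · n_b = 0.35 × 1.13 × 1.0 × 51 × 2 × 2 = 80.68 kips.
Allowable strength R_n/Ω = 80.68 / 1.5 = 53.8 kips.

53.8 kips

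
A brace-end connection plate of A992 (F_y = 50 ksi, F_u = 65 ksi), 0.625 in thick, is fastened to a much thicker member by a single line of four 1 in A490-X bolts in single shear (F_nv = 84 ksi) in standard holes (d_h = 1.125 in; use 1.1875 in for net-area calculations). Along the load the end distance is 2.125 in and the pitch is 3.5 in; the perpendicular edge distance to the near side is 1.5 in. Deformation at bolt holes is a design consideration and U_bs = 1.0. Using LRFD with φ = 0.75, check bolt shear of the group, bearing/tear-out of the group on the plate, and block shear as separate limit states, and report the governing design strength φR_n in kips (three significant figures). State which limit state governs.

Bolt shear: A_b = π·1²/4 = 0.7854 in²; R_n = 84 × 0.7854 × 4 × 1 = 263.9 kips → 0.75 × 263.9 = 198 kips.
Bearing: edge l_c = 1.562, r_n = 76.17 kips; interior l_c = 2.375, r_n = 97.5 kips; R_n = 76.17 + 3·97.5 = 368.7 kips → 277 kips.
Block shear: A_gv = 7.891, A_nv = 5.293, A_nt = 0.5664 in²; R_n = min(0.6F_uA_nv, 0.6F_yA_gv) + U_bs·F_u·A_nt = 243.2 kips → 182 kips.
Block shear governs: 182 kips.

182 kips (block shear governs)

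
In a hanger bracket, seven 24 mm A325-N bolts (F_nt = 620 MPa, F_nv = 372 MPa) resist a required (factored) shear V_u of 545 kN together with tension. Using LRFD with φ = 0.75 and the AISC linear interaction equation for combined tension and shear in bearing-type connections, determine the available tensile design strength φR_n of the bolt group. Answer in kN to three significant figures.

1010 kN

A_b = π·24²/4 = 452.4 mm²; f_rv = 545 × 1000 / (7 × 452.4) = 172.1 MPa.
F'_nt = 1.3 F_nt − (F_nt / φF_nv) f_rv = 1.3·620 − (620/(0.75·372))·172.1 = 423.6 MPa, capped at F_nt → F'_nt = 423.6 MPa.
R_n = F'_nt · A_b · n = 423.6 × 452.4 × 7 / 1000 = 1341 kN.
Design strength φR_n = 0.75 × 1341 = 1010 kN.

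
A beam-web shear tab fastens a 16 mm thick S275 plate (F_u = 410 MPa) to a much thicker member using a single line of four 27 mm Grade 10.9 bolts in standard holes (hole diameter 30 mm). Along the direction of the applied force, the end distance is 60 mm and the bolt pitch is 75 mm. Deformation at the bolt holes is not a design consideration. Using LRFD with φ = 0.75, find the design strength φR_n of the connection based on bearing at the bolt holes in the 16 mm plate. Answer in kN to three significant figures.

Per bolt r_n = 1.5 l_c t F_u ≤ 3.0 d t F_u; upper limit = 3.0 × 27 × 16 × 410 / 1000 = 531.4 kN.
Edge bolt: l_c = 60 − 30/2 = 45 mm → 1.5 × 45 × 16 × 410 / 1000 = 442.8 → r_n = 442.8 kN.
Interior bolts: l_c = 75 − 30 = 45 mm → 1.5 × 45 × 16 × 410 / 1000 = 442.8 → r_n = 442.8 kN.
R_n = 1 × 442.8 + 3 × 442.8 = 1771 kN.
Design strength φR_n = 0.75 × 1771 = 1330 kN.

1330 kN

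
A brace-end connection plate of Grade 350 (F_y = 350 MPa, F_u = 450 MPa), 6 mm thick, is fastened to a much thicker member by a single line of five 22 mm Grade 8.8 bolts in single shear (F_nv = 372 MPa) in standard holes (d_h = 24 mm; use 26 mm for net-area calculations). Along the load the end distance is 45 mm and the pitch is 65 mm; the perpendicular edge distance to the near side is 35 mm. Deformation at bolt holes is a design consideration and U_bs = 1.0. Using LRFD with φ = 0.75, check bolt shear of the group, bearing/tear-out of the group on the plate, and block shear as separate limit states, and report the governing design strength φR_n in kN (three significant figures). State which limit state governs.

Bolt shear: A_b = π·22²/4 = 380.1 mm²; R_n = 372 × 380.1 × 5 × 1 / 1000 = 707 kN → 0.75 × 707 = 530 kN.
Bearing: edge l_c = 33, r_n = 106.9 kN; interior l_c = 41, r_n = 132.8 kN; R_n = 106.9 + 4·132.8 = 638.3 kN → 479 kN.
Block shear: A_gv = 1830, A_nv = 1128, A_nt = 132 mm²; R_n = min(0.6F_uA_nv, 0.6F_yA_gv) + U_bs·F_u·A_nt = 364 kN → 273 kN.
Block shear governs: 273 kN.

273 kN (block shear governs)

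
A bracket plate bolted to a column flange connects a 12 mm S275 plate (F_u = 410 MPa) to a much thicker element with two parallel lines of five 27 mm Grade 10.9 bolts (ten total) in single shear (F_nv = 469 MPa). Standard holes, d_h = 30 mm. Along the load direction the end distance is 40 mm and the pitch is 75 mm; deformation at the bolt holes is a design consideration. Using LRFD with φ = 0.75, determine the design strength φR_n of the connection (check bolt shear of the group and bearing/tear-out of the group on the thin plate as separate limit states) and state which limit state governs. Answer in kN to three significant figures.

Bolt shear: A_b = π·27²/4 = 572.6 mm²; R_n = 469 × 572.6 × 10 × 1 / 1000 = 2685 kN → 0.75 × 2685 = 2010 kN.
Bearing (1.2 l_c t F_u ≤ 2.4 d t F_u): upper limit = 2.4·27·12·410 / 1000 = 318.8 kN.
  Edge l_c = 40 − 30/2 = 25 → r_n = 147.6 kN; interior l_c = 75 − 30 = 45 → r_n = 265.7 kN.
  R_n,bearing = 2·147.6 + 8·265.7 = 2421 kN → 0.75 × 2421 = 1820 kN.
Bearing governs: 1820 kN.

1820 kN (bearing governs)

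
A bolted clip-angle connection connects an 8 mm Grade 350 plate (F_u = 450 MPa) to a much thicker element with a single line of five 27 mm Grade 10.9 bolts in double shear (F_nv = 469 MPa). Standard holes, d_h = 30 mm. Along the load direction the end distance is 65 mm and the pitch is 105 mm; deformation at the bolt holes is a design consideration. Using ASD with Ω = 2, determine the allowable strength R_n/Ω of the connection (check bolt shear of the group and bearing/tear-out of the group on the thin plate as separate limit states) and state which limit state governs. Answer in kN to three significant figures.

Bolt shear: A_b = π·27²/4 = 572.6 mm²; R_n = 469 × 572.6 × 5 × 2 / 1000 = 2685 kN → 2685 / 2 = 1340 kN.
Bearing (1.2 l_c t F_u ≤ 2.4 d t F_u): upper limit = 2.4·27·8·450 / 1000 = 233.3 kN.
  Edge l_c = 65 − 30/2 = 50 → r_n = 216 kN; interior l_c = 105 − 30 = 75 → r_n = 233.3 kN.
  R_n,bearing = 1·216 + 4·233.3 = 1149 kN → 1149 / 2 = 575 kN.
Bearing governs: 575 kN.

575 kN (bearing governs)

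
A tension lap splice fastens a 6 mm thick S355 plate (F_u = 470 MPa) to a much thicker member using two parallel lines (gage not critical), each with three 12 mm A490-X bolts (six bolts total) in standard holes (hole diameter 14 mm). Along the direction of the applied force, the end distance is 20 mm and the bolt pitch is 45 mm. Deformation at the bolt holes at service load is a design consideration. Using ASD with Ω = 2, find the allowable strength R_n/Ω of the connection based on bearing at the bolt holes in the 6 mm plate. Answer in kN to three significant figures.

206 kN

Per bolt r_n = 1.2 l_c t F_u ≤ 2.4 d t F_u; upper limit = 2.4 × 12 × 6 × 470 / 1000 = 81.22 kN.
Edge bolt: l_c = 20 − 14/2 = 13 mm → 1.2 × 13 × 6 × 470 / 1000 = 43.99 → r_n = 43.99 kN.
Interior bolts: l_c = 45 − 14 = 31 mm → 1.2 × 31 × 6 × 470 / 1000 = 104.9 → r_n = 81.22 kN.
R_n = 2 × 43.99 + 4 × 81.22 = 412.8 kN.
Allowable strength R_n/Ω = 412.8 / 2 = 206 kN.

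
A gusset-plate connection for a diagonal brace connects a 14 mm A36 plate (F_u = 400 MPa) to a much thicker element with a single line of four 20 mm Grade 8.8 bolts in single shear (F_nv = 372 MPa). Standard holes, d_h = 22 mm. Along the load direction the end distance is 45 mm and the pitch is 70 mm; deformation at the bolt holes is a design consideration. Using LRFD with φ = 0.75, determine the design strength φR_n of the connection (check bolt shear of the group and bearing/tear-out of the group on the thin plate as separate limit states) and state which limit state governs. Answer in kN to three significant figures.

Bolt shear: A_b = π·20²/4 = 314.2 mm²; R_n = 372 × 314.2 × 4 × 1 / 1000 = 467.5 kN → 0.75 × 467.5 = 351 kN.
Bearing (1.2 l_c t F_u ≤ 2.4 d t F_u): upper limit = 2.4·20·14·400 / 1000 = 268.8 kN.
  Edge l_c = 45 − 22/2 = 34 → r_n = 228.5 kN; interior l_c = 70 − 22 = 48 → r_n = 268.8 kN.
  R_n,bearing = 1·228.5 + 3·268.8 = 1035 kN → 0.75 × 1035 = 776 kN.
Bolt shear governs: 351 kN.

351 kN (bolt shear governs)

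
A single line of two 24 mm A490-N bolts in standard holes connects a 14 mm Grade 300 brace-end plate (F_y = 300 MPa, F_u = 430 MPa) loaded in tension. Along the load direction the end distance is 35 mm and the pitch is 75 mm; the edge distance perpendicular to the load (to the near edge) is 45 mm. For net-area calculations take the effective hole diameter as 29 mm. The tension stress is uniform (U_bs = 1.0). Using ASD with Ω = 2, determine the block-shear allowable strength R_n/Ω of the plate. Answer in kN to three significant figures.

Shear plane L_v = 35 + 1·75 = 110 mm; A_gv = 110 × 14 = 1540 mm².
A_nv = (110 − 1.5·29) × 14 = 931 mm².
A_nt = (45 − 0.5·29) × 14 = 427 mm².
0.6 F_u A_nv = 240.2 kN; 0.6 F_y A_gv = 277.2 kN → shear rupture governs the shear term.
R_n = 240.2 + 1.0 × 430 × 427 / 1000 = 423.8 kN.
Allowable strength R_n/Ω = 423.8 / 2 = 212 kN.

212 kN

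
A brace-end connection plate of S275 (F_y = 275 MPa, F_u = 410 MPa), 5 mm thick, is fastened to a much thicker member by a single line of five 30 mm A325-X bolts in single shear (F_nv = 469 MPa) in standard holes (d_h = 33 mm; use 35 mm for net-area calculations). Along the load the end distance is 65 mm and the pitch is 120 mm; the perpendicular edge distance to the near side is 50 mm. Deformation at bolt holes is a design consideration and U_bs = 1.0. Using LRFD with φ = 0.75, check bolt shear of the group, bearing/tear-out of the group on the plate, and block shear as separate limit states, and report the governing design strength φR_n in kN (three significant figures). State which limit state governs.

Bolt shear: A_b = π·30²/4 = 706.9 mm²; R_n = 469 × 706.9 × 5 × 1 / 1000 = 1658 kN → 0.75 × 1658 = 1240 kN.
Bearing: edge l_c = 48.5, r_n = 119.3 kN; interior l_c = 87, r_n = 147.6 kN; R_n = 119.3 + 4·147.6 = 709.7 kN → 532 kN.
Block shear: A_gv = 2725, A_nv = 1938, A_nt = 162.5 mm²; R_n = min(0.6F_uA_nv, 0.6F_yA_gv) + U_bs·F_u·A_nt = 516.2 kN → 387 kN.
Block shear governs: 387 kN.

387 kN (block shear governs)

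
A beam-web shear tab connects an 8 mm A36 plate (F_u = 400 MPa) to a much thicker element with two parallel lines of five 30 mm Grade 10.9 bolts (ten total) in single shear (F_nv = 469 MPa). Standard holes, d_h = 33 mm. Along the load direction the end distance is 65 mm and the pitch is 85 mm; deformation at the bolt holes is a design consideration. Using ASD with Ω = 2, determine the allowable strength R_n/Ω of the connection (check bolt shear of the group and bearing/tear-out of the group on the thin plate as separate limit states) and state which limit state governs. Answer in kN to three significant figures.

985 kN (bearing governs)

Bolt shear: A_b = π·30²/4 = 706.9 mm²; R_n = 469 × 706.9 × 10 × 1 / 1000 = 3315 kN → 3315 / 2 = 1660 kN.
Bearing (1.2 l_c t F_u ≤ 2.4 d t F_u): upper limit = 2.4·30·8·400 / 1000 = 230.4 kN.
  Edge l_c = 65 − 33/2 = 48.5 → r_n = 186.2 kN; interior l_c = 85 − 33 = 52 → r_n = 199.7 kN.
  R_n,bearing = 2·186.2 + 8·199.7 = 1970 kN → 1970 / 2 = 985 kN.
Bearing governs: 985 kN.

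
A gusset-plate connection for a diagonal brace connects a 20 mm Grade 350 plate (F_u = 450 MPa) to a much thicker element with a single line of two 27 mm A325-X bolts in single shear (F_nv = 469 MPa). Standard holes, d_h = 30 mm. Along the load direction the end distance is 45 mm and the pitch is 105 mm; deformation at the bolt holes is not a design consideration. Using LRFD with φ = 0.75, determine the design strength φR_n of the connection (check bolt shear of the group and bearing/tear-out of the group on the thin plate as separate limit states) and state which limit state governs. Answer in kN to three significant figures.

Bolt shear: A_b = π·27²/4 = 572.6 mm²; R_n = 469 × 572.6 × 2 × 1 / 1000 = 537.1 kN → 0.75 × 537.1 = 403 kN.
Bearing (1.5 l_c t F_u ≤ 3.0 d t F_u): upper limit = 3.0·27·20·450 / 1000 = 729 kN.
  Edge l_c = 45 − 30/2 = 30 → r_n = 405 kN; interior l_c = 105 − 30 = 75 → r_n = 729 kN.
  R_n,bearing = 1·405 + 1·729 = 1134 kN → 0.75 × 1134 = 850 kN.
Bolt shear governs: 403 kN.

403 kN (bolt shear governs)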